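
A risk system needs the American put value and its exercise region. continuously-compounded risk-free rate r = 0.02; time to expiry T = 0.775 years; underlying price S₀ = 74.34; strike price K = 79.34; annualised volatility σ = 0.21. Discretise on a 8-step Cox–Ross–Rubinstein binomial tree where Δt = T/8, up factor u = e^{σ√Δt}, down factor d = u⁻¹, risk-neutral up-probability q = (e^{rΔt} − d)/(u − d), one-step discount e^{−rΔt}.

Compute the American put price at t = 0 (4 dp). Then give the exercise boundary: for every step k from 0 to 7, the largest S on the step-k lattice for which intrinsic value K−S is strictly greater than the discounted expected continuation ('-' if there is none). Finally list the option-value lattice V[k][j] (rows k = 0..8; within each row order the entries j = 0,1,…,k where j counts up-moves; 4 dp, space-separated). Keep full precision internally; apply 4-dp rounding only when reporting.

Δt=0.09688  u=1.06755  d=0.93673  q=0.49849  discount=0.99806
step 8 (expiry): payoffs max(K−S,0) = 35.2711 29.1168 22.1030 14.1096 5.0000 0.0000 0.0000 0.0000 0.0000
step 7: (k=7,j=0): S=47.0455, (K−S)⁺=32.2945, hold=32.1409 ⇒ V=32.2945 exercise | (k=7,j=1): S=53.6156, (K−S)⁺=25.7244, hold=25.5709 ⇒ V=25.7244 exercise | (k=7,j=2): S=61.1031, (K−S)⁺=18.2369, hold=18.0833 ⇒ V=18.2369 exercise | (k=7,j=3): S=69.6364, (K−S)⁺=9.7036, hold=9.5500 ⇒ V=9.7036 exercise | (k=7,j=4): S=79.3613, (K−S)⁺=0.0000, hold=2.5027 ⇒ V=2.5027 continue | (k=7,j=5): S=90.4444, (K−S)⁺=0.0000, hold=0.0000 ⇒ V=0.0000 continue | (k=7,j=6): S=103.0752, (K−S)⁺=0.0000, hold=0.0000 ⇒ V=0.0000 continue | (k=7,j=7): S=117.4700, (K−S)⁺=0.0000, hold=0.0000 ⇒ V=0.0000 continue  boundary S*=69.6364
step 6: (k=6,j=0): S=50.2232, (K−S)⁺=29.1168, hold=28.9632 ⇒ V=29.1168 exercise | (k=6,j=1): S=57.2370, (K−S)⁺=22.1030, hold=21.9494 ⇒ V=22.1030 exercise | (k=6,j=2): S=65.2304, (K−S)⁺=14.1096, hold=13.9561 ⇒ V=14.1096 exercise | (k=6,j=3): S=74.3400, (K−S)⁺=5.0000, hold=6.1022 ⇒ V=6.1022 continue | (k=6,j=4): S=84.7218, (K−S)⁺=0.0000, hold=1.2527 ⇒ V=1.2527 continue | (k=6,j=5): S=96.5535, (K−S)⁺=0.0000, hold=0.0000 ⇒ V=0.0000 continue | (k=6,j=6): S=110.0375, (K−S)⁺=0.0000, hold=0.0000 ⇒ V=0.0000 continue  boundary S*=65.2304
step 5: (k=5,j=0): S=53.6156, (K−S)⁺=25.7244, hold=25.5709 ⇒ V=25.7244 exercise | (k=5,j=1): S=61.1031, (K−S)⁺=18.2369, hold=18.0833 ⇒ V=18.2369 exercise | (k=5,j=2): S=69.6364, (K−S)⁺=9.7036, hold=10.0984 ⇒ V=10.0984 continue | (k=5,j=3): S=79.3613, (K−S)⁺=0.0000, hold=3.6776 ⇒ V=3.6776 continue | (k=5,j=4): S=90.4444, (K−S)⁺=0.0000, hold=0.6270 ⇒ V=0.6270 continue | (k=5,j=5): S=103.0752, (K−S)⁺=0.0000, hold=0.0000 ⇒ V=0.0000 continue  boundary S*=61.1031
step 4: (k=4,j=0): S=57.2370, (K−S)⁺=22.1030, hold=21.9494 ⇒ V=22.1030 exercise | (k=4,j=1): S=65.2304, (K−S)⁺=14.1096, hold=14.1525 ⇒ V=14.1525 continue | (k=4,j=2): S=74.3400, (K−S)⁺=5.0000, hold=6.8844 ⇒ V=6.8844 continue | (k=4,j=3): S=84.7218, (K−S)⁺=0.0000, hold=2.1528 ⇒ V=2.1528 continue | (k=4,j=4): S=96.5535, (K−S)⁺=0.0000, hold=0.3138 ⇒ V=0.3138 continue  boundary S*=57.2370
step 3: (k=3,j=0): S=61.1031, (K−S)⁺=18.2369, hold=18.1046 ⇒ V=18.2369 exercise | (k=3,j=1): S=69.6364, (K−S)⁺=9.7036, hold=10.5090 ⇒ V=10.5090 continue | (k=3,j=2): S=79.3613, (K−S)⁺=0.0000, hold=4.5169 ⇒ V=4.5169 continue | (k=3,j=3): S=90.4444, (K−S)⁺=0.0000, hold=1.2337 ⇒ V=1.2337 continue  boundary S*=61.1031
step 2: (k=2,j=0): S=65.2304, (K−S)⁺=14.1096, hold=14.3568 ⇒ V=14.3568 continue | (k=2,j=1): S=74.3400, (K−S)⁺=5.0000, hold=7.5075 ⇒ V=7.5075 continue | (k=2,j=2): S=84.7218, (K−S)⁺=0.0000, hold=2.8747 ⇒ V=2.8747 continue  boundary S*=-
step 1: (k=1,j=0): S=69.6364, (K−S)⁺=9.7036, hold=10.9213 ⇒ V=10.9213 continue | (k=1,j=1): S=79.3613, (K−S)⁺=0.0000, hold=5.1880 ⇒ V=5.1880 continue  boundary S*=-
step 0: (k=0,j=0): S=74.3400, (K−S)⁺=5.0000, hold=8.0477 ⇒ V=8.0477 continue  boundary S*=-

price = 8.0477
boundary = - - - 61.1031 57.2370 61.1031 65.2304 69.6364
tree:
8.0477
10.9213 5.1880
14.3568 7.5075 2.8747
18.2369 10.5090 4.5169 1.2337
22.1030 14.1525 6.8844 2.1528 0.3138
25.7244 18.2369 10.0984 3.6776 0.6270 0.0000
29.1168 22.1030 14.1096 6.1022 1.2527 0.0000 0.0000
32.2945 25.7244 18.2369 9.7036 2.5027 0.0000 0.0000 0.0000
35.2711 29.1168 22.1030 14.1096 5.0000 0.0000 0.0000 0.0000 0.0000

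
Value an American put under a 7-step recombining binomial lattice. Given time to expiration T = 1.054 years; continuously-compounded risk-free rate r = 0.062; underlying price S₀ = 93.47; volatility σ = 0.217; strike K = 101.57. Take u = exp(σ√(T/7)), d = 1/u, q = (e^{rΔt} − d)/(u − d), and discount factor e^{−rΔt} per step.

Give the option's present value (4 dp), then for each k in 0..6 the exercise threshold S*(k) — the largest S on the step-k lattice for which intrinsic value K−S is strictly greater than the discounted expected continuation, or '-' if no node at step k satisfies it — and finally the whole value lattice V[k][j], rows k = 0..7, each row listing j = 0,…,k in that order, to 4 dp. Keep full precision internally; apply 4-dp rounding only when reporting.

Δt=0.15057  u=1.08785  d=0.91924  q=0.53459  discount=0.99071
step 7 (expiry): payoffs max(K−S,0) = 49.7273 40.2183 28.9653 15.6483 0.0000 0.0000 0.0000 0.0000
step 6: (k=6,j=0): S=56.3971, (K−S)⁺=45.1729, hold=44.2291 ⇒ V=45.1729 exercise | (k=6,j=1): S=66.7414, (K−S)⁺=34.8286, hold=33.8848 ⇒ V=34.8286 exercise | (k=6,j=2): S=78.9830, (K−S)⁺=22.5870, hold=21.6432 ⇒ V=22.5870 exercise | (k=6,j=3): S=93.4700, (K−S)⁺=8.1000, hold=7.2152 ⇒ V=8.1000 exercise | (k=6,j=4): S=110.6141, (K−S)⁺=0.0000, hold=0.0000 ⇒ V=0.0000 continue | (k=6,j=5): S=130.9028, (K−S)⁺=0.0000, hold=0.0000 ⇒ V=0.0000 continue | (k=6,j=6): S=154.9128, (K−S)⁺=0.0000, hold=0.0000 ⇒ V=0.0000 continue  boundary S*=93.4700
step 5: (k=5,j=0): S=61.3517, (K−S)⁺=40.2183, hold=39.2746 ⇒ V=40.2183 exercise | (k=5,j=1): S=72.6047, (K−S)⁺=28.9653, hold=28.0215 ⇒ V=28.9653 exercise | (k=5,j=2): S=85.9217, (K−S)⁺=15.6483, hold=14.7045 ⇒ V=15.6483 exercise | (k=5,j=3): S=101.6814, (K−S)⁺=0.0000, hold=3.7348 ⇒ V=3.7348 continue | (k=5,j=4): S=120.3316, (K−S)⁺=0.0000, hold=0.0000 ⇒ V=0.0000 continue | (k=5,j=5): S=142.4027, (K−S)⁺=0.0000, hold=0.0000 ⇒ V=0.0000 continue  boundary S*=85.9217
step 4: (k=4,j=0): S=66.7414, (K−S)⁺=34.8286, hold=33.8848 ⇒ V=34.8286 exercise | (k=4,j=1): S=78.9830, (K−S)⁺=22.5870, hold=21.6432 ⇒ V=22.5870 exercise | (k=4,j=2): S=93.4700, (K−S)⁺=8.1000, hold=9.1932 ⇒ V=9.1932 continue | (k=4,j=3): S=110.6141, (K−S)⁺=0.0000, hold=1.7221 ⇒ V=1.7221 continue | (k=4,j=4): S=130.9028, (K−S)⁺=0.0000, hold=0.0000 ⇒ V=0.0000 continue  boundary S*=78.9830
step 3: (k=3,j=0): S=72.6047, (K−S)⁺=28.9653, hold=28.0215 ⇒ V=28.9653 exercise | (k=3,j=1): S=85.9217, (K−S)⁺=15.6483, hold=15.2835 ⇒ V=15.6483 exercise | (k=3,j=2): S=101.6814, (K−S)⁺=0.0000, hold=5.1509 ⇒ V=5.1509 continue | (k=3,j=3): S=120.3316, (K−S)⁺=0.0000, hold=0.7940 ⇒ V=0.7940 continue  boundary S*=85.9217
step 2: (k=2,j=0): S=78.9830, (K−S)⁺=22.5870, hold=21.6432 ⇒ V=22.5870 exercise | (k=2,j=1): S=93.4700, (K−S)⁺=8.1000, hold=9.9432 ⇒ V=9.9432 continue | (k=2,j=2): S=110.6141, (K−S)⁺=0.0000, hold=2.7955 ⇒ V=2.7955 continue  boundary S*=78.9830
step 1: (k=1,j=0): S=85.9217, (K−S)⁺=15.6483, hold=15.6807 ⇒ V=15.6807 continue | (k=1,j=1): S=101.6814, (K−S)⁺=0.0000, hold=6.0653 ⇒ V=6.0653 continue  boundary S*=-
step 0: (k=0,j=0): S=93.4700, (K−S)⁺=8.1000, hold=10.4425 ⇒ V=10.4425 continue  boundary S*=-

price = 10.4425
boundary = - - 78.9830 85.9217 78.9830 85.9217 93.4700
tree:
10.4425
15.6807 6.0653
22.5870 9.9432 2.7955
28.9653 15.6483 5.1509 0.7940
34.8286 22.5870 9.1932 1.7221 0.0000
40.2183 28.9653 15.6483 3.7348 0.0000 0.0000
45.1729 34.8286 22.5870 8.1000 0.0000 0.0000 0.0000
49.7273 40.2183 28.9653 15.6483 0.0000 0.0000 0.0000 0.0000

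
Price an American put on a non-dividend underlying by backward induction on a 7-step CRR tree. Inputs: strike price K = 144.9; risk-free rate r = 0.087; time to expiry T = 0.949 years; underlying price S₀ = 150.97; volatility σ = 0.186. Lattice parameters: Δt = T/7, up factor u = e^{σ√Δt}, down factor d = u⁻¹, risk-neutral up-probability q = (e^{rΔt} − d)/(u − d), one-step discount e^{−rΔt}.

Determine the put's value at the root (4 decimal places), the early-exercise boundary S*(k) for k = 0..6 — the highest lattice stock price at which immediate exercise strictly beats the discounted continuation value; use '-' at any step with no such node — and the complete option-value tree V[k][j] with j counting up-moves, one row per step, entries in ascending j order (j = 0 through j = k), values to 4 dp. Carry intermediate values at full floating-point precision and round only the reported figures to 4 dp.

price = 4.6091
boundary = - - - 122.9313 131.6452 122.9313 131.6452
tree:
4.6091
8.0262 2.1214
13.5352 4.0279 0.7240
21.9687 7.4406 1.5315 0.1286
30.1059 13.2548 3.1994 0.3023 0.0000
37.7044 21.9687 6.5795 0.7103 0.0000 0.0000
44.8000 30.1059 13.2548 1.6693 0.0000 0.0000 0.0000
51.4259 37.7044 21.9687 3.9231 0.0000 0.0000 0.0000 0.0000

params: Δt=0.13557 u=1.07088 d=0.93381 q=0.56944 e^(-rΔt)=0.98827
t_7 payoffs: 51.4259 37.7044 21.9687 3.9231 0.0000 0.0000 0.0000 0.0000
t_6: node(6,0) S=100.1000 payoff=44.8000 vs cont=43.1010 → 44.8000 [stop]  node(6,1) S=114.7941 payoff=30.1059 vs cont=28.4069 → 30.1059 [stop]  node(6,2) S=131.6452 payoff=13.2548 vs cont=11.5558 → 13.2548 [stop]  node(6,3) S=150.9700 payoff=0.0000 vs cont=1.6693 → 1.6693 [wait]  node(6,4) S=173.1315 payoff=0.0000 vs cont=0.0000 → 0.0000 [wait]  node(6,5) S=198.5463 payoff=0.0000 vs cont=0.0000 → 0.0000 [wait]  node(6,6) S=227.6917 payoff=0.0000 vs cont=0.0000 → 0.0000 [wait]  ⇒ S*(6)=131.6452
t_5: node(5,0) S=107.1956 payoff=37.7044 vs cont=36.0054 → 37.7044 [stop]  node(5,1) S=122.9313 payoff=21.9687 vs cont=20.2697 → 21.9687 [stop]  node(5,2) S=140.9769 payoff=3.9231 vs cont=6.5795 → 6.5795 [wait]  node(5,3) S=161.6715 payoff=0.0000 vs cont=0.7103 → 0.7103 [wait]  node(5,4) S=185.4039 payoff=0.0000 vs cont=0.0000 → 0.0000 [wait]  node(5,5) S=212.6202 payoff=0.0000 vs cont=0.0000 → 0.0000 [wait]  ⇒ S*(5)=122.9313
t_4: node(4,0) S=114.7941 payoff=30.1059 vs cont=28.4069 → 30.1059 [stop]  node(4,1) S=131.6452 payoff=13.2548 vs cont=13.0507 → 13.2548 [stop]  node(4,2) S=150.9700 payoff=0.0000 vs cont=3.1994 → 3.1994 [wait]  node(4,3) S=173.1315 payoff=0.0000 vs cont=0.3023 → 0.3023 [wait]  node(4,4) S=198.5463 payoff=0.0000 vs cont=0.0000 → 0.0000 [wait]  ⇒ S*(4)=131.6452
t_3: node(3,0) S=122.9313 payoff=21.9687 vs cont=20.2697 → 21.9687 [stop]  node(3,1) S=140.9769 payoff=3.9231 vs cont=7.4406 → 7.4406 [wait]  node(3,2) S=161.6715 payoff=0.0000 vs cont=1.5315 → 1.5315 [wait]  node(3,3) S=185.4039 payoff=0.0000 vs cont=0.1286 → 0.1286 [wait]  ⇒ S*(3)=122.9313
t_2: node(2,0) S=131.6452 payoff=13.2548 vs cont=13.5352 → 13.5352 [wait]  node(2,1) S=150.9700 payoff=0.0000 vs cont=4.0279 → 4.0279 [wait]  node(2,2) S=173.1315 payoff=0.0000 vs cont=0.7240 → 0.7240 [wait]  ⇒ S*(2)=-
t_1: node(1,0) S=140.9769 payoff=3.9231 vs cont=8.0262 → 8.0262 [wait]  node(1,1) S=161.6715 payoff=0.0000 vs cont=2.1214 → 2.1214 [wait]  ⇒ S*(1)=-
t_0: node(0,0) S=150.9700 payoff=0.0000 vs cont=4.6091 → 4.6091 [wait]  ⇒ S*(0)=-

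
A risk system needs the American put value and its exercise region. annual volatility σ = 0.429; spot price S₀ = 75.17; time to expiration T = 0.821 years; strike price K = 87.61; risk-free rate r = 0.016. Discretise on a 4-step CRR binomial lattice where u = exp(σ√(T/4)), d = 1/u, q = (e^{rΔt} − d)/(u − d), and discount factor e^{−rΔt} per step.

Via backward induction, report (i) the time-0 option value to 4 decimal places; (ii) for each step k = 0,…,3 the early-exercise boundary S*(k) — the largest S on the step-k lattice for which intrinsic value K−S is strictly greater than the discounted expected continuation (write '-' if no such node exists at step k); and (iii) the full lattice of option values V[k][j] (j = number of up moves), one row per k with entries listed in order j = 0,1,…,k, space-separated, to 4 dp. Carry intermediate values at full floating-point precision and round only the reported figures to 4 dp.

Δt=0.20525  u=1.21453  d=0.82336  q=0.45997  discount=0.99672
step 4 (expiry): payoffs max(K−S,0) = 53.0628 36.6501 12.4400 0.0000 0.0000
step 3: (k=3,j=0): S=41.9586, (K−S)⁺=45.6514, hold=45.3642 ⇒ V=45.6514 exercise | (k=3,j=1): S=61.8923, (K−S)⁺=25.7177, hold=25.4305 ⇒ V=25.7177 exercise | (k=3,j=2): S=91.2962, (K−S)⁺=0.0000, hold=6.6959 ⇒ V=6.6959 continue | (k=3,j=3): S=134.6692, (K−S)⁺=0.0000, hold=0.0000 ⇒ V=0.0000 continue  boundary S*=61.8923
step 2: (k=2,j=0): S=50.9599, (K−S)⁺=36.6501, hold=36.3628 ⇒ V=36.6501 exercise | (k=2,j=1): S=75.1700, (K−S)⁺=12.4400, hold=16.9126 ⇒ V=16.9126 continue | (k=2,j=2): S=110.8818, (K−S)⁺=0.0000, hold=3.6041 ⇒ V=3.6041 continue  boundary S*=50.9599
step 1: (k=1,j=0): S=61.8923, (K−S)⁺=25.7177, hold=27.4810 ⇒ V=27.4810 continue | (k=1,j=1): S=91.2962, (K−S)⁺=0.0000, hold=10.7557 ⇒ V=10.7557 continue  boundary S*=-
step 0: (k=0,j=0): S=75.1700, (K−S)⁺=12.4400, hold=19.7229 ⇒ V=19.7229 continue  boundary S*=-

price = 19.7229
boundary = - - 50.9599 61.8923
tree:
19.7229
27.4810 10.7557
36.6501 16.9126 3.6041
45.6514 25.7177 6.6959 0.0000
53.0628 36.6501 12.4400 0.0000 0.0000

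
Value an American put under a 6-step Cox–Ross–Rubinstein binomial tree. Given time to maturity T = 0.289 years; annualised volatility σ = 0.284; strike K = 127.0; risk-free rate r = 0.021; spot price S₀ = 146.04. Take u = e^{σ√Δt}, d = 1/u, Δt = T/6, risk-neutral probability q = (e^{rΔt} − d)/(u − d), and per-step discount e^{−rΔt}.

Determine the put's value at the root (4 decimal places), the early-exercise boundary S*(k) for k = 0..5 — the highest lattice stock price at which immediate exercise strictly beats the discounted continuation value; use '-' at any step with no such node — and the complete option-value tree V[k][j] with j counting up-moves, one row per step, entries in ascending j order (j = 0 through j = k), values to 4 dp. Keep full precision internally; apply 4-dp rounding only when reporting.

Δt=0.04817  u=1.06431  d=0.93957  q=0.49254  discount=0.99899
step 6 (expiry): payoffs max(K−S,0) = 26.5254 13.1862 0.0000 0.0000 0.0000 0.0000 0.0000
step 5: (k=5,j=0): S=106.9364, (K−S)⁺=20.0636, hold=19.9352 ⇒ V=20.0636 exercise | (k=5,j=1): S=121.1335, (K−S)⁺=5.8665, hold=6.6848 ⇒ V=6.6848 continue | (k=5,j=2): S=137.2153, (K−S)⁺=0.0000, hold=0.0000 ⇒ V=0.0000 continue | (k=5,j=3): S=155.4322, (K−S)⁺=0.0000, hold=0.0000 ⇒ V=0.0000 continue | (k=5,j=4): S=176.0676, (K−S)⁺=0.0000, hold=0.0000 ⇒ V=0.0000 continue | (k=5,j=5): S=199.4426, (K−S)⁺=0.0000, hold=0.0000 ⇒ V=0.0000 continue  boundary S*=106.9364
step 4: (k=4,j=0): S=113.8138, (K−S)⁺=13.1862, hold=13.4604 ⇒ V=13.4604 continue | (k=4,j=1): S=128.9239, (K−S)⁺=0.0000, hold=3.3888 ⇒ V=3.3888 continue | (k=4,j=2): S=146.0400, (K−S)⁺=0.0000, hold=0.0000 ⇒ V=0.0000 continue | (k=4,j=3): S=165.4285, (K−S)⁺=0.0000, hold=0.0000 ⇒ V=0.0000 continue | (k=4,j=4): S=187.3910, (K−S)⁺=0.0000, hold=0.0000 ⇒ V=0.0000 continue  boundary S*=-
step 3: (k=3,j=0): S=121.1335, (K−S)⁺=5.8665, hold=8.4912 ⇒ V=8.4912 continue | (k=3,j=1): S=137.2153, (K−S)⁺=0.0000, hold=1.7180 ⇒ V=1.7180 continue | (k=3,j=2): S=155.4322, (K−S)⁺=0.0000, hold=0.0000 ⇒ V=0.0000 continue | (k=3,j=3): S=176.0676, (K−S)⁺=0.0000, hold=0.0000 ⇒ V=0.0000 continue  boundary S*=-
step 2: (k=2,j=0): S=128.9239, (K−S)⁺=0.0000, hold=5.1499 ⇒ V=5.1499 continue | (k=2,j=1): S=146.0400, (K−S)⁺=0.0000, hold=0.8709 ⇒ V=0.8709 continue | (k=2,j=2): S=165.4285, (K−S)⁺=0.0000, hold=0.0000 ⇒ V=0.0000 continue  boundary S*=-
step 1: (k=1,j=0): S=137.2153, (K−S)⁺=0.0000, hold=3.0393 ⇒ V=3.0393 continue | (k=1,j=1): S=155.4322, (K−S)⁺=0.0000, hold=0.4415 ⇒ V=0.4415 continue  boundary S*=-
step 0: (k=0,j=0): S=146.0400, (K−S)⁺=0.0000, hold=1.7580 ⇒ V=1.7580 continue  boundary S*=-

price = 1.7580
boundary = - - - - - 106.9364
tree:
1.7580
3.0393 0.4415
5.1499 0.8709 0.0000
8.4912 1.7180 0.0000 0.0000
13.4604 3.3888 0.0000 0.0000 0.0000
20.0636 6.6848 0.0000 0.0000 0.0000 0.0000
26.5254 13.1862 0.0000 0.0000 0.0000 0.0000 0.0000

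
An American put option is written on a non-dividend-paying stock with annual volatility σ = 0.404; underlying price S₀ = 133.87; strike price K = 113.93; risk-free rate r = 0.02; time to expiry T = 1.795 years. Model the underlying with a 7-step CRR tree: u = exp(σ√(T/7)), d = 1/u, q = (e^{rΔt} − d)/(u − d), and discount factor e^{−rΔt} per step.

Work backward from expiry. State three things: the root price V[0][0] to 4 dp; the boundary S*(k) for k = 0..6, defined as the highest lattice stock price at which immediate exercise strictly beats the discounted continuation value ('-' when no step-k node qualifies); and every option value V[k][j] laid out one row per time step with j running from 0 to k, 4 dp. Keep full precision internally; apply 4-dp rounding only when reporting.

Δt=0.25643, u=1.22701, d=0.81499, q=0.46151, disc=e^(-rΔt)=0.99488
k=7 terminal: V=max(K-S,0) → 81.9598 65.7971 41.4633 4.8274 0.0000 0.0000 0.0000 0.0000
k=6: j=0 S=39.2278 intr=74.7022 cont=74.1194 V=74.7022[EX]; j=1 S=59.0596 intr=54.8704 cont=54.2876 V=54.8704[EX]; j=2 S=88.9174 intr=25.0126 cont=24.4298 V=25.0126[EX]; j=3 S=133.8700 intr=0.0000 cont=2.5862 V=2.5862[hold]; j=4 S=201.5486 intr=0.0000 cont=0.0000 V=0.0000[hold]; j=5 S=303.4424 intr=0.0000 cont=0.0000 V=0.0000[hold]; j=6 S=456.8491 intr=0.0000 cont=0.0000 V=0.0000[hold]  S*(6)=88.9174
k=5: j=0 S=48.1329 intr=65.7971 cont=65.2143 V=65.7971[EX]; j=1 S=72.4667 intr=41.4633 cont=40.8805 V=41.4633[EX]; j=2 S=109.1026 intr=4.8274 cont=14.5876 V=14.5876[hold]; j=3 S=164.2599 intr=0.0000 cont=1.3855 V=1.3855[hold]; j=4 S=247.3022 intr=0.0000 cont=0.0000 V=0.0000[hold]; j=5 S=372.3270 intr=0.0000 cont=0.0000 V=0.0000[hold]  S*(5)=72.4667
k=4: j=0 S=59.0596 intr=54.8704 cont=54.2876 V=54.8704[EX]; j=1 S=88.9174 intr=25.0126 cont=28.9112 V=28.9112[hold]; j=2 S=133.8700 intr=0.0000 cont=8.4512 V=8.4512[hold]; j=3 S=201.5486 intr=0.0000 cont=0.7423 V=0.7423[hold]; j=4 S=303.4424 intr=0.0000 cont=0.0000 V=0.0000[hold]  S*(4)=59.0596
k=3: j=0 S=72.4667 intr=41.4633 cont=42.6705 V=42.6705[hold]; j=1 S=109.1026 intr=4.8274 cont=19.3691 V=19.3691[hold]; j=2 S=164.2599 intr=0.0000 cont=4.8684 V=4.8684[hold]; j=3 S=247.3022 intr=0.0000 cont=0.3977 V=0.3977[hold]  S*(3)=-
k=2: j=0 S=88.9174 intr=25.0126 cont=31.7534 V=31.7534[hold]; j=1 S=133.8700 intr=0.0000 cont=12.6120 V=12.6120[hold]; j=2 S=201.5486 intr=0.0000 cont=2.7908 V=2.7908[hold]  S*(2)=-
k=1: j=0 S=109.1026 intr=4.8274 cont=22.8021 V=22.8021[hold]; j=1 S=164.2599 intr=0.0000 cont=8.0380 V=8.0380[hold]  S*(1)=-
k=0: j=0 S=133.8700 intr=0.0000 cont=15.9066 V=15.9066[hold]  S*(0)=-

price = 15.9066
boundary = - - - - 59.0596 72.4667 88.9174
tree:
15.9066
22.8021 8.0380
31.7534 12.6120 2.7908
42.6705 19.3691 4.8684 0.3977
54.8704 28.9112 8.4512 0.7423 0.0000
65.7971 41.4633 14.5876 1.3855 0.0000 0.0000
74.7022 54.8704 25.0126 2.5862 0.0000 0.0000 0.0000
81.9598 65.7971 41.4633 4.8274 0.0000 0.0000 0.0000 0.0000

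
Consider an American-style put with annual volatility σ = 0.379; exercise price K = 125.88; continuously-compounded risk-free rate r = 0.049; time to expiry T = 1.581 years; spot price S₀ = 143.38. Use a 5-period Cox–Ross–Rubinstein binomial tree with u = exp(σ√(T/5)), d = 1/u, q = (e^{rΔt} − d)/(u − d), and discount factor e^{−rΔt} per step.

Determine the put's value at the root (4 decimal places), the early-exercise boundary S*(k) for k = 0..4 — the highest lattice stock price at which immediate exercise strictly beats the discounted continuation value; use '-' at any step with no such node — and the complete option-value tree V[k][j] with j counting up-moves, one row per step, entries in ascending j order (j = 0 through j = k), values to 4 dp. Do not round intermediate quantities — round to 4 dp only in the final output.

price = 14.4726
boundary = - - - 75.6520 93.6217
tree:
14.4726
22.7105 6.1323
34.5190 10.8187 1.3197
50.2280 18.8382 2.5938 0.0000
64.7486 32.2583 5.0981 0.0000 0.0000
76.4821 50.2280 10.0202 0.0000 0.0000 0.0000

params: Δt=0.31620 u=1.23753 d=0.80806 q=0.48328 e^(-rΔt)=0.98463
t_5 payoffs: 76.4821 50.2280 10.0202 0.0000 0.0000 0.0000
t_4: node(4,0) S=61.1314 payoff=64.7486 vs cont=62.8132 → 64.7486 [stop]  node(4,1) S=93.6217 payoff=32.2583 vs cont=30.3229 → 32.2583 [stop]  node(4,2) S=143.3800 payoff=0.0000 vs cont=5.0981 → 5.0981 [wait]  node(4,3) S=219.5839 payoff=0.0000 vs cont=0.0000 → 0.0000 [wait]  node(4,4) S=336.2889 payoff=0.0000 vs cont=0.0000 → 0.0000 [wait]  ⇒ S*(4)=93.6217
t_3: node(3,0) S=75.6520 payoff=50.2280 vs cont=48.2926 → 50.2280 [stop]  node(3,1) S=115.8598 payoff=10.0202 vs cont=18.8382 → 18.8382 [wait]  node(3,2) S=177.4371 payoff=0.0000 vs cont=2.5938 → 2.5938 [wait]  node(3,3) S=271.7418 payoff=0.0000 vs cont=0.0000 → 0.0000 [wait]  ⇒ S*(3)=75.6520
t_2: node(2,0) S=93.6217 payoff=32.2583 vs cont=34.5190 → 34.5190 [wait]  node(2,1) S=143.3800 payoff=0.0000 vs cont=10.8187 → 10.8187 [wait]  node(2,2) S=219.5839 payoff=0.0000 vs cont=1.3197 → 1.3197 [wait]  ⇒ S*(2)=-
t_1: node(1,0) S=115.8598 payoff=10.0202 vs cont=22.7105 → 22.7105 [wait]  node(1,1) S=177.4371 payoff=0.0000 vs cont=6.1323 → 6.1323 [wait]  ⇒ S*(1)=-
t_0: node(0,0) S=143.3800 payoff=0.0000 vs cont=14.4726 → 14.4726 [wait]  ⇒ S*(0)=-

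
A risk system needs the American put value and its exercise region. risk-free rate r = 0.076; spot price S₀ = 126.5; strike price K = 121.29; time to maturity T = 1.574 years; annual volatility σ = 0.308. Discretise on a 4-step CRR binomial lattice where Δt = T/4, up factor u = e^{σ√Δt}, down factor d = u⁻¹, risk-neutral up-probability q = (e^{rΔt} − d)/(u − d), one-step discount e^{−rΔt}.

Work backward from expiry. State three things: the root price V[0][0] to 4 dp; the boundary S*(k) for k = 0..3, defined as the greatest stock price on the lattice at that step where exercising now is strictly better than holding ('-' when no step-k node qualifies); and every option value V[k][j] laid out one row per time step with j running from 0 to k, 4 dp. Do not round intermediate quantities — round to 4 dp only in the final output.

params: Δt=0.39350 u=1.21313 d=0.82431 q=0.52992 e^(-rΔt)=0.97054
t_4 payoffs: 62.8843 35.3346 0.0000 0.0000 0.0000
t_3: node(3,0) S=70.8540 payoff=50.4360 vs cont=46.8624 → 50.4360 [stop]  node(3,1) S=104.2754 payoff=17.0146 vs cont=16.1206 → 17.0146 [stop]  node(3,2) S=153.4615 payoff=0.0000 vs cont=0.0000 → 0.0000 [wait]  node(3,3) S=225.8483 payoff=0.0000 vs cont=0.0000 → 0.0000 [wait]  ⇒ S*(3)=104.2754
t_2: node(2,0) S=85.9554 payoff=35.3346 vs cont=31.7610 → 35.3346 [stop]  node(2,1) S=126.5000 payoff=0.0000 vs cont=7.7625 → 7.7625 [wait]  node(2,2) S=186.1693 payoff=0.0000 vs cont=0.0000 → 0.0000 [wait]  ⇒ S*(2)=85.9554
t_1: node(1,0) S=104.2754 payoff=17.0146 vs cont=20.1129 → 20.1129 [wait]  node(1,1) S=153.4615 payoff=0.0000 vs cont=3.5415 → 3.5415 [wait]  ⇒ S*(1)=-
t_0: node(0,0) S=126.5000 payoff=0.0000 vs cont=10.9975 → 10.9975 [wait]  ⇒ S*(0)=-

price = 10.9975
boundary = - - 85.9554 104.2754
tree:
10.9975
20.1129 3.5415
35.3346 7.7625 0.0000
50.4360 17.0146 0.0000 0.0000
62.8843 35.3346 0.0000 0.0000 0.0000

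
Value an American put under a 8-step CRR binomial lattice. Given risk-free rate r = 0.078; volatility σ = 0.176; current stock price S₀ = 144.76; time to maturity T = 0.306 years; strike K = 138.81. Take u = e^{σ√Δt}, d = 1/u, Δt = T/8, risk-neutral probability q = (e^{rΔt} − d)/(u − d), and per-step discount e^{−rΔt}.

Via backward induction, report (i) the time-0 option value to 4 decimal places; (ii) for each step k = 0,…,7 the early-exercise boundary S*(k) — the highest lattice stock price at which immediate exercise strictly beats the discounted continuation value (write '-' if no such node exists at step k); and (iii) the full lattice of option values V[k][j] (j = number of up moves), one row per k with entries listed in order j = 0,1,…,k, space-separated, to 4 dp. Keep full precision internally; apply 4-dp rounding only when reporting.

price = 2.2788
boundary = - - - - 126.1399 121.8719 126.1399 130.5574
tree:
2.2788
3.6702 1.0812
5.7456 1.8853 0.3878
8.6996 3.2079 0.7452 0.0790
12.6701 5.2943 1.4109 0.1703 0.0000
16.9381 8.4030 2.6197 0.3672 0.0000 0.0000
21.0618 12.6701 4.7380 0.7918 0.0000 0.0000 0.0000
25.0458 16.9381 8.2526 1.7071 0.0000 0.0000 0.0000 0.0000
28.8951 21.0618 12.6701 3.6804 0.0000 0.0000 0.0000 0.0000 0.0000

Δt=0.03825, u=1.03502, d=0.96616, q=0.53479, disc=e^(-rΔt)=0.99702
k=8 terminal: V=max(K-S,0) → 28.8951 21.0618 12.6701 3.6804 0.0000 0.0000 0.0000 0.0000 0.0000
k=7: j=0 S=113.7642 intr=25.0458 cont=24.6323 V=25.0458[EX]; j=1 S=121.8719 intr=16.9381 cont=16.5246 V=16.9381[EX]; j=2 S=130.5574 intr=8.2526 cont=7.8391 V=8.2526[EX]; j=3 S=139.8619 intr=0.0000 cont=1.7071 V=1.7071[hold]; j=4 S=149.8296 intr=0.0000 cont=0.0000 V=0.0000[hold]; j=5 S=160.5076 intr=0.0000 cont=0.0000 V=0.0000[hold]; j=6 S=171.9466 intr=0.0000 cont=0.0000 V=0.0000[hold]; j=7 S=184.2009 intr=0.0000 cont=0.0000 V=0.0000[hold]  S*(7)=130.5574
k=6: j=0 S=117.7482 intr=21.0618 cont=20.6482 V=21.0618[EX]; j=1 S=126.1399 intr=12.6701 cont=12.2566 V=12.6701[EX]; j=2 S=135.1296 intr=3.6804 cont=4.7380 V=4.7380[hold]; j=3 S=144.7600 intr=0.0000 cont=0.7918 V=0.7918[hold]; j=4 S=155.0767 intr=0.0000 cont=0.0000 V=0.0000[hold]; j=5 S=166.1287 intr=0.0000 cont=0.0000 V=0.0000[hold]; j=6 S=177.9683 intr=0.0000 cont=0.0000 V=0.0000[hold]  S*(6)=126.1399
k=5: j=0 S=121.8719 intr=16.9381 cont=16.5246 V=16.9381[EX]; j=1 S=130.5574 intr=8.2526 cont=8.4030 V=8.4030[hold]; j=2 S=139.8619 intr=0.0000 cont=2.6197 V=2.6197[hold]; j=3 S=149.8296 intr=0.0000 cont=0.3672 V=0.3672[hold]; j=4 S=160.5076 intr=0.0000 cont=0.0000 V=0.0000[hold]; j=5 S=171.9466 intr=0.0000 cont=0.0000 V=0.0000[hold]  S*(5)=121.8719
k=4: j=0 S=126.1399 intr=12.6701 cont=12.3367 V=12.6701[EX]; j=1 S=135.1296 intr=3.6804 cont=5.2943 V=5.2943[hold]; j=2 S=144.7600 intr=0.0000 cont=1.4109 V=1.4109[hold]; j=3 S=155.0767 intr=0.0000 cont=0.1703 V=0.1703[hold]; j=4 S=166.1287 intr=0.0000 cont=0.0000 V=0.0000[hold]  S*(4)=126.1399
k=3: j=0 S=130.5574 intr=8.2526 cont=8.6996 V=8.6996[hold]; j=1 S=139.8619 intr=0.0000 cont=3.2079 V=3.2079[hold]; j=2 S=149.8296 intr=0.0000 cont=0.7452 V=0.7452[hold]; j=3 S=160.5076 intr=0.0000 cont=0.0790 V=0.0790[hold]  S*(3)=-
k=2: j=0 S=135.1296 intr=3.6804 cont=5.7456 V=5.7456[hold]; j=1 S=144.7600 intr=0.0000 cont=1.8853 V=1.8853[hold]; j=2 S=155.0767 intr=0.0000 cont=0.3878 V=0.3878[hold]  S*(2)=-
k=1: j=0 S=139.8619 intr=0.0000 cont=3.6702 V=3.6702[hold]; j=1 S=149.8296 intr=0.0000 cont=1.0812 V=1.0812[hold]  S*(1)=-
k=0: j=0 S=144.7600 intr=0.0000 cont=2.2788 V=2.2788[hold]  S*(0)=-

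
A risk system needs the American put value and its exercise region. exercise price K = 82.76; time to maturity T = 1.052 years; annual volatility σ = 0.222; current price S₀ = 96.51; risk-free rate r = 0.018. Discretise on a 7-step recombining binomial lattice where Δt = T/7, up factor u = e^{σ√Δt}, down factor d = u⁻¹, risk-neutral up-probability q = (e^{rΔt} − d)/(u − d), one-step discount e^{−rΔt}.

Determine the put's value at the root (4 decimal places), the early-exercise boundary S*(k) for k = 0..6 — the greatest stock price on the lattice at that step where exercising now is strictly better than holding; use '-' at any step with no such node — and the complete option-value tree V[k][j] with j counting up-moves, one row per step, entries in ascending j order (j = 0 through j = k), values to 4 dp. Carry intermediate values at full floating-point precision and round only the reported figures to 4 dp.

Δt=0.15029, u=1.08987, d=0.91754, q=0.49422, disc=e^(-rΔt)=0.99730
k=7 terminal: V=max(K-S,0) → 29.9230 19.9989 8.2107 0.0000 0.0000 0.0000 0.0000 0.0000
k=6: j=0 S=57.5857 intr=25.1743 cont=24.9507 V=25.1743[EX]; j=1 S=68.4017 intr=14.3583 cont=14.1347 V=14.3583[EX]; j=2 S=81.2493 intr=1.5107 cont=4.1416 V=4.1416[hold]; j=3 S=96.5100 intr=0.0000 cont=0.0000 V=0.0000[hold]; j=4 S=114.6370 intr=0.0000 cont=0.0000 V=0.0000[hold]; j=5 S=136.1688 intr=0.0000 cont=0.0000 V=0.0000[hold]; j=6 S=161.7447 intr=0.0000 cont=0.0000 V=0.0000[hold]  S*(6)=68.4017
k=5: j=0 S=62.7611 intr=19.9989 cont=19.7753 V=19.9989[EX]; j=1 S=74.5493 intr=8.2107 cont=9.2839 V=9.2839[hold]; j=2 S=88.5515 intr=0.0000 cont=2.0891 V=2.0891[hold]; j=3 S=105.1837 intr=0.0000 cont=0.0000 V=0.0000[hold]; j=4 S=124.9399 intr=0.0000 cont=0.0000 V=0.0000[hold]; j=5 S=148.4068 intr=0.0000 cont=0.0000 V=0.0000[hold]  S*(5)=62.7611
k=4: j=0 S=68.4017 intr=14.3583 cont=14.6636 V=14.6636[hold]; j=1 S=81.2493 intr=1.5107 cont=5.7126 V=5.7126[hold]; j=2 S=96.5100 intr=0.0000 cont=1.0538 V=1.0538[hold]; j=3 S=114.6370 intr=0.0000 cont=0.0000 V=0.0000[hold]; j=4 S=136.1688 intr=0.0000 cont=0.0000 V=0.0000[hold]  S*(4)=-
k=3: j=0 S=74.5493 intr=8.2107 cont=10.2122 V=10.2122[hold]; j=1 S=88.5515 intr=0.0000 cont=3.4009 V=3.4009[hold]; j=2 S=105.1837 intr=0.0000 cont=0.5315 V=0.5315[hold]; j=3 S=124.9399 intr=0.0000 cont=0.0000 V=0.0000[hold]  S*(3)=-
k=2: j=0 S=81.2493 intr=1.5107 cont=6.8275 V=6.8275[hold]; j=1 S=96.5100 intr=0.0000 cont=1.9775 V=1.9775[hold]; j=2 S=114.6370 intr=0.0000 cont=0.2681 V=0.2681[hold]  S*(2)=-
k=1: j=0 S=88.5515 intr=0.0000 cont=4.4186 V=4.4186[hold]; j=1 S=105.1837 intr=0.0000 cont=1.1296 V=1.1296[hold]  S*(1)=-
k=0: j=0 S=96.5100 intr=0.0000 cont=2.7856 V=2.7856[hold]  S*(0)=-

price = 2.7856
boundary = - - - - - 62.7611 68.4017
tree:
2.7856
4.4186 1.1296
6.8275 1.9775 0.2681
10.2122 3.4009 0.5315 0.0000
14.6636 5.7126 1.0538 0.0000 0.0000
19.9989 9.2839 2.0891 0.0000 0.0000 0.0000
25.1743 14.3583 4.1416 0.0000 0.0000 0.0000 0.0000
29.9230 19.9989 8.2107 0.0000 0.0000 0.0000 0.0000 0.0000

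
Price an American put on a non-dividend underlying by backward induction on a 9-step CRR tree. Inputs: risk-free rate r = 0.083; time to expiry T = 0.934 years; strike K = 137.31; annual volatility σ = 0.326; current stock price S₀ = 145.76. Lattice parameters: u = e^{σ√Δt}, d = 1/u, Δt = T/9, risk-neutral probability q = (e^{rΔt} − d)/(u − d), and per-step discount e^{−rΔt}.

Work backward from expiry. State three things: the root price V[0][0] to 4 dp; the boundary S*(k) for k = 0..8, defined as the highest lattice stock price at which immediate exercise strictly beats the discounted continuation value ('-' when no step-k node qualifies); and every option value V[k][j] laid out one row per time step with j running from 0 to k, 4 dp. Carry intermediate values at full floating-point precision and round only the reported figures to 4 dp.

price = 10.3413
boundary = - - - 106.3678 95.7637 106.3678 95.7637 106.3678 118.1462
tree:
10.3413
15.3576 5.7887
22.1611 9.2053 2.6669
30.9422 14.2600 4.5975 0.8927
41.5463 21.4072 7.7654 1.6899 0.1565
51.0933 30.9422 12.7831 3.1682 0.3254 0.0000
59.6885 41.5463 20.3490 5.8692 0.6766 0.0000 0.0000
67.4268 51.0933 30.9422 10.7100 1.4067 0.0000 0.0000 0.0000
74.3937 59.6885 41.5463 19.1638 2.9248 0.0000 0.0000 0.0000 0.0000
80.6660 67.4268 51.0933 30.9422 6.0813 0.0000 0.0000 0.0000 0.0000 0.0000

Δt=0.10378  u=1.11073  d=0.90031  q=0.51488  discount=0.99142
step 9 (expiry): payoffs max(K−S,0) = 80.6660 67.4268 51.0933 30.9422 6.0813 0.0000 0.0000 0.0000 0.0000 0.0000
step 8: (k=8,j=0): S=62.9163, (K−S)⁺=74.3937, hold=73.2160 ⇒ V=74.3937 exercise | (k=8,j=1): S=77.6215, (K−S)⁺=59.6885, hold=58.5108 ⇒ V=59.6885 exercise | (k=8,j=2): S=95.7637, (K−S)⁺=41.5463, hold=40.3687 ⇒ V=41.5463 exercise | (k=8,j=3): S=118.1462, (K−S)⁺=19.1638, hold=17.9862 ⇒ V=19.1638 exercise | (k=8,j=4): S=145.7600, (K−S)⁺=0.0000, hold=2.9248 ⇒ V=2.9248 continue | (k=8,j=5): S=179.8279, (K−S)⁺=0.0000, hold=0.0000 ⇒ V=0.0000 continue | (k=8,j=6): S=221.8584, (K−S)⁺=0.0000, hold=0.0000 ⇒ V=0.0000 continue | (k=8,j=7): S=273.7125, (K−S)⁺=0.0000, hold=0.0000 ⇒ V=0.0000 continue | (k=8,j=8): S=337.6862, (K−S)⁺=0.0000, hold=0.0000 ⇒ V=0.0000 continue  boundary S*=118.1462
step 7: (k=7,j=0): S=69.8832, (K−S)⁺=67.4268, hold=66.2492 ⇒ V=67.4268 exercise | (k=7,j=1): S=86.2167, (K−S)⁺=51.0933, hold=49.9156 ⇒ V=51.0933 exercise | (k=7,j=2): S=106.3678, (K−S)⁺=30.9422, hold=29.7645 ⇒ V=30.9422 exercise | (k=7,j=3): S=131.2287, (K−S)⁺=6.0813, hold=10.7100 ⇒ V=10.7100 continue | (k=7,j=4): S=161.9003, (K−S)⁺=0.0000, hold=1.4067 ⇒ V=1.4067 continue | (k=7,j=5): S=199.7407, (K−S)⁺=0.0000, hold=0.0000 ⇒ V=0.0000 continue | (k=7,j=6): S=246.4253, (K−S)⁺=0.0000, hold=0.0000 ⇒ V=0.0000 continue | (k=7,j=7): S=304.0213, (K−S)⁺=0.0000, hold=0.0000 ⇒ V=0.0000 continue  boundary S*=106.3678
step 6: (k=6,j=0): S=77.6215, (K−S)⁺=59.6885, hold=58.5108 ⇒ V=59.6885 exercise | (k=6,j=1): S=95.7637, (K−S)⁺=41.5463, hold=40.3687 ⇒ V=41.5463 exercise | (k=6,j=2): S=118.1462, (K−S)⁺=19.1638, hold=20.3490 ⇒ V=20.3490 continue | (k=6,j=3): S=145.7600, (K−S)⁺=0.0000, hold=5.8692 ⇒ V=5.8692 continue | (k=6,j=4): S=179.8279, (K−S)⁺=0.0000, hold=0.6766 ⇒ V=0.6766 continue | (k=6,j=5): S=221.8584, (K−S)⁺=0.0000, hold=0.0000 ⇒ V=0.0000 continue | (k=6,j=6): S=273.7125, (K−S)⁺=0.0000, hold=0.0000 ⇒ V=0.0000 continue  boundary S*=95.7637
step 5: (k=5,j=0): S=86.2167, (K−S)⁺=51.0933, hold=49.9156 ⇒ V=51.0933 exercise | (k=5,j=1): S=106.3678, (K−S)⁺=30.9422, hold=30.3695 ⇒ V=30.9422 exercise | (k=5,j=2): S=131.2287, (K−S)⁺=6.0813, hold=12.7831 ⇒ V=12.7831 continue | (k=5,j=3): S=161.9003, (K−S)⁺=0.0000, hold=3.1682 ⇒ V=3.1682 continue | (k=5,j=4): S=199.7407, (K−S)⁺=0.0000, hold=0.3254 ⇒ V=0.3254 continue | (k=5,j=5): S=246.4253, (K−S)⁺=0.0000, hold=0.0000 ⇒ V=0.0000 continue  boundary S*=106.3678
step 4: (k=4,j=0): S=95.7637, (K−S)⁺=41.5463, hold=40.3687 ⇒ V=41.5463 exercise | (k=4,j=1): S=118.1462, (K−S)⁺=19.1638, hold=21.4072 ⇒ V=21.4072 continue | (k=4,j=2): S=145.7600, (K−S)⁺=0.0000, hold=7.7654 ⇒ V=7.7654 continue | (k=4,j=3): S=179.8279, (K−S)⁺=0.0000, hold=1.6899 ⇒ V=1.6899 continue | (k=4,j=4): S=221.8584, (K−S)⁺=0.0000, hold=0.1565 ⇒ V=0.1565 continue  boundary S*=95.7637
step 3: (k=3,j=0): S=106.3678, (K−S)⁺=30.9422, hold=30.9097 ⇒ V=30.9422 exercise | (k=3,j=1): S=131.2287, (K−S)⁺=6.0813, hold=14.2600 ⇒ V=14.2600 continue | (k=3,j=2): S=161.9003, (K−S)⁺=0.0000, hold=4.5975 ⇒ V=4.5975 continue | (k=3,j=3): S=199.7407, (K−S)⁺=0.0000, hold=0.8927 ⇒ V=0.8927 continue  boundary S*=106.3678
step 2: (k=2,j=0): S=118.1462, (K−S)⁺=19.1638, hold=22.1611 ⇒ V=22.1611 continue | (k=2,j=1): S=145.7600, (K−S)⁺=0.0000, hold=9.2053 ⇒ V=9.2053 continue | (k=2,j=2): S=179.8279, (K−S)⁺=0.0000, hold=2.6669 ⇒ V=2.6669 continue  boundary S*=-
step 1: (k=1,j=0): S=131.2287, (K−S)⁺=6.0813, hold=15.3576 ⇒ V=15.3576 continue | (k=1,j=1): S=161.9003, (K−S)⁺=0.0000, hold=5.7887 ⇒ V=5.7887 continue  boundary S*=-
step 0: (k=0,j=0): S=145.7600, (K−S)⁺=0.0000, hold=10.3413 ⇒ V=10.3413 continue  boundary S*=-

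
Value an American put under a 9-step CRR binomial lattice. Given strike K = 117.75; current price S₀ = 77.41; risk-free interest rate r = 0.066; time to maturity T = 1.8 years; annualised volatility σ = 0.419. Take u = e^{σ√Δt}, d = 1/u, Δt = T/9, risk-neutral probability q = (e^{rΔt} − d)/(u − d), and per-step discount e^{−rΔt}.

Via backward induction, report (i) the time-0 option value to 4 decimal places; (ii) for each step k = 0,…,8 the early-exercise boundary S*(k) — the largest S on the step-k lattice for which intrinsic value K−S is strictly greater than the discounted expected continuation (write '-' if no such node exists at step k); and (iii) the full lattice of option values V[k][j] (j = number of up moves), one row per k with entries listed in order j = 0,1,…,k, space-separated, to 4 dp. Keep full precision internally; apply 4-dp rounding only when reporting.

params: Δt=0.20000 u=1.20609 d=0.82913 q=0.48854 e^(-rΔt)=0.98689
t_9 payoffs: 103.4154 96.8982 87.4180 73.6276 53.5673 24.3867 0.0000 0.0000 0.0000 0.0000
t_8: node(8,0) S=17.2887 payoff=100.4613 vs cont=98.9172 → 100.4613 [stop]  node(8,1) S=25.1491 payoff=92.6009 vs cont=91.0568 → 92.6009 [stop]  node(8,2) S=36.5831 payoff=81.1669 vs cont=79.6228 → 81.1669 [stop]  node(8,3) S=53.2156 payoff=64.5344 vs cont=62.9903 → 64.5344 [stop]  node(8,4) S=77.4100 payoff=40.3400 vs cont=38.7959 → 40.3400 [stop]  node(8,5) S=112.6044 payoff=5.1456 vs cont=12.3093 → 12.3093 [wait]  node(8,6) S=163.8000 payoff=0.0000 vs cont=0.0000 → 0.0000 [wait]  node(8,7) S=238.2715 payoff=0.0000 vs cont=0.0000 → 0.0000 [wait]  node(8,8) S=346.6016 payoff=0.0000 vs cont=0.0000 → 0.0000 [wait]  ⇒ S*(8)=77.4100
t_7: node(7,0) S=20.8518 payoff=96.8982 vs cont=95.3542 → 96.8982 [stop]  node(7,1) S=30.3320 payoff=87.4180 vs cont=85.8739 → 87.4180 [stop]  node(7,2) S=44.1224 payoff=73.6276 vs cont=72.0835 → 73.6276 [stop]  node(7,3) S=64.1827 payoff=53.5673 vs cont=52.0232 → 53.5673 [stop]  node(7,4) S=93.3633 payoff=24.3867 vs cont=26.2965 → 26.2965 [wait]  node(7,5) S=135.8109 payoff=0.0000 vs cont=6.2131 → 6.2131 [wait]  node(7,6) S=197.5573 payoff=0.0000 vs cont=0.0000 → 0.0000 [wait]  node(7,7) S=287.3766 payoff=0.0000 vs cont=0.0000 → 0.0000 [wait]  ⇒ S*(7)=64.1827
t_6: node(6,0) S=25.1491 payoff=92.6009 vs cont=91.0568 → 92.6009 [stop]  node(6,1) S=36.5831 payoff=81.1669 vs cont=79.6228 → 81.1669 [stop]  node(6,2) S=53.2156 payoff=64.5344 vs cont=62.9903 → 64.5344 [stop]  node(6,3) S=77.4100 payoff=40.3400 vs cont=39.7167 → 40.3400 [stop]  node(6,4) S=112.6044 payoff=5.1456 vs cont=16.2688 → 16.2688 [wait]  node(6,5) S=163.8000 payoff=0.0000 vs cont=3.1361 → 3.1361 [wait]  node(6,6) S=238.2715 payoff=0.0000 vs cont=0.0000 → 0.0000 [wait]  ⇒ S*(6)=77.4100
t_5: node(5,0) S=30.3320 payoff=87.4180 vs cont=85.8739 → 87.4180 [stop]  node(5,1) S=44.1224 payoff=73.6276 vs cont=72.0835 → 73.6276 [stop]  node(5,2) S=64.1827 payoff=53.5673 vs cont=52.0232 → 53.5673 [stop]  node(5,3) S=93.3633 payoff=24.3867 vs cont=28.2055 → 28.2055 [wait]  node(5,4) S=135.8109 payoff=0.0000 vs cont=9.7237 → 9.7237 [wait]  node(5,5) S=197.5573 payoff=0.0000 vs cont=1.5830 → 1.5830 [wait]  ⇒ S*(5)=64.1827
t_4: node(4,0) S=36.5831 payoff=81.1669 vs cont=79.6228 → 81.1669 [stop]  node(4,1) S=53.2156 payoff=64.5344 vs cont=62.9903 → 64.5344 [stop]  node(4,2) S=77.4100 payoff=40.3400 vs cont=40.6371 → 40.6371 [wait]  node(4,3) S=112.6044 payoff=5.1456 vs cont=18.9249 → 18.9249 [wait]  node(4,4) S=163.8000 payoff=0.0000 vs cont=5.6713 → 5.6713 [wait]  ⇒ S*(4)=53.2156
t_3: node(3,0) S=44.1224 payoff=73.6276 vs cont=72.0835 → 73.6276 [stop]  node(3,1) S=64.1827 payoff=53.5673 vs cont=52.1665 → 53.5673 [stop]  node(3,2) S=93.3633 payoff=24.3867 vs cont=29.6360 → 29.6360 [wait]  node(3,3) S=135.8109 payoff=0.0000 vs cont=12.2867 → 12.2867 [wait]  ⇒ S*(3)=64.1827
t_2: node(2,0) S=53.2156 payoff=64.5344 vs cont=62.9903 → 64.5344 [stop]  node(2,1) S=77.4100 payoff=40.3400 vs cont=41.3268 → 41.3268 [wait]  node(2,2) S=112.6044 payoff=5.1456 vs cont=20.8827 → 20.8827 [wait]  ⇒ S*(2)=53.2156
t_1: node(1,0) S=64.1827 payoff=53.5673 vs cont=52.4990 → 53.5673 [stop]  node(1,1) S=93.3633 payoff=24.3867 vs cont=30.9281 → 30.9281 [wait]  ⇒ S*(1)=64.1827
t_0: node(0,0) S=77.4100 payoff=40.3400 vs cont=41.9497 → 41.9497 [wait]  ⇒ S*(0)=-

price = 41.9497
boundary = - 64.1827 53.2156 64.1827 53.2156 64.1827 77.4100 64.1827 77.4100
tree:
41.9497
53.5673 30.9281
64.5344 41.3268 20.8827
73.6276 53.5673 29.6360 12.2867
81.1669 64.5344 40.6371 18.9249 5.6713
87.4180 73.6276 53.5673 28.2055 9.7237 1.5830
92.6009 81.1669 64.5344 40.3400 16.2688 3.1361 0.0000
96.8982 87.4180 73.6276 53.5673 26.2965 6.2131 0.0000 0.0000
100.4613 92.6009 81.1669 64.5344 40.3400 12.3093 0.0000 0.0000 0.0000
103.4154 96.8982 87.4180 73.6276 53.5673 24.3867 0.0000 0.0000 0.0000 0.0000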